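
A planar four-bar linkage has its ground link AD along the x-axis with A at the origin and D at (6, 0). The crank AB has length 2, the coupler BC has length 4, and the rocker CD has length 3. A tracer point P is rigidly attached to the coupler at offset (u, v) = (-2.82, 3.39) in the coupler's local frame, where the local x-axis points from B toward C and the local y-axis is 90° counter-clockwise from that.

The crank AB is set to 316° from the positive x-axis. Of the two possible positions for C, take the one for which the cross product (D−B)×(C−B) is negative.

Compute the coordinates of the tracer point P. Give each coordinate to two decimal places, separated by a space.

A=(0,0), D=(6.00,0)
B = A + 2.00·(cos316°, sin316°) = (1.4387, -1.3893)
|BD| = 4.7682
circle(B,4.00) ∩ circle(D,3.00): a=3.1181, h=2.5054
  candidates: C₊=(3.6915,1.9159) cross=11.946; C₋=(5.1515,-2.8775) cross=-11.946
  mode - wants cross < 0 → take C=(5.1515,-2.8775) (cross=-11.946)
ex = (C−B)/|BC| = (0.9282,-0.3720); ey = (0.3720,0.9282)
P = B + -2.82·ex + 3.39·ey = (0.0824,2.8065)

0.08 2.81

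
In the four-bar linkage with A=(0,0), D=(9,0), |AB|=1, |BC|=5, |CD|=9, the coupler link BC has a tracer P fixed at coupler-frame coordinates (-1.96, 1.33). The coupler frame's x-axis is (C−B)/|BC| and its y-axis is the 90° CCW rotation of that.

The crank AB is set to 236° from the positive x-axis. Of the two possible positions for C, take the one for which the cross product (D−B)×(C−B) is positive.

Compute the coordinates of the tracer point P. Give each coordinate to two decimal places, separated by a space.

-2.41 -2.31

A=(0,0), D=(9.00,0)
B = A + 1.00·(cos236°, sin236°) = (-0.5592, -0.8290)
|BD| = 9.5951
circle(B,5.00) ∩ circle(D,9.00): a=1.8794, h=4.6334
  candidates: C₊=(0.9128,3.9494) cross=44.457; C₋=(1.7135,-5.2827) cross=-44.457
  mode + wants cross > 0 → take C=(0.9128,3.9494) (cross=44.457)
ex = (C−B)/|BC| = (0.2944,0.9557); ey = (-0.9557,0.2944)
P = B + -1.96·ex + 1.33·ey = (-2.4073,-2.3106)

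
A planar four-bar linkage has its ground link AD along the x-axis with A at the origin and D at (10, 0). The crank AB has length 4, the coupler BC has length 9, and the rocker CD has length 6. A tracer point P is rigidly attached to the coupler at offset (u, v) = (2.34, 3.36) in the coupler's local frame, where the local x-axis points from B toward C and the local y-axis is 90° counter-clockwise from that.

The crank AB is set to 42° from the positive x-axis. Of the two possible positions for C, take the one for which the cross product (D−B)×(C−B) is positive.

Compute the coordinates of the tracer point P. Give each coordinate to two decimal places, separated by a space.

3.98 6.64

A=(0,0), D=(10.00,0)
B = A + 4.00·(cos42°, sin42°) = (2.9726, 2.6765)
|BD| = 7.5199
circle(B,9.00) ∩ circle(D,6.00): a=6.7520, h=5.9507
  candidates: C₊=(11.4004,5.8343) cross=44.748; C₋=(7.1644,-5.2877) cross=-44.748
  mode + wants cross > 0 → take C=(11.4004,5.8343) (cross=44.748)
ex = (C−B)/|BC| = (0.9364,0.3509); ey = (-0.3509,0.9364)
P = B + 2.34·ex + 3.36·ey = (3.9849,6.6439)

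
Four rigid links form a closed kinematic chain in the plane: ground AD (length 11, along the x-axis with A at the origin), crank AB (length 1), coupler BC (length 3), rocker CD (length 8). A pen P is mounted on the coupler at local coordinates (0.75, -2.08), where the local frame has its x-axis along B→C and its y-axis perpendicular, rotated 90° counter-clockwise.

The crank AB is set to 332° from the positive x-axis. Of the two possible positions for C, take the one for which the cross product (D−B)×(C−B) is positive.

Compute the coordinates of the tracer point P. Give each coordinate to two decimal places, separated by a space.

2.82 -1.54

A=(0,0), D=(11.00,0)
B = A + 1.00·(cos332°, sin332°) = (0.8829, -0.4695)
|BD| = 10.1279
circle(B,3.00) ∩ circle(D,8.00): a=2.3487, h=1.8664
  candidates: C₊=(3.1426,1.5038) cross=18.903; C₋=(3.3156,-2.2250) cross=-18.903
  mode + wants cross > 0 → take C=(3.1426,1.5038) (cross=18.903)
ex = (C−B)/|BC| = (0.7532,0.6578); ey = (-0.6578,0.7532)
P = B + 0.75·ex + -2.08·ey = (2.8160,-1.5428)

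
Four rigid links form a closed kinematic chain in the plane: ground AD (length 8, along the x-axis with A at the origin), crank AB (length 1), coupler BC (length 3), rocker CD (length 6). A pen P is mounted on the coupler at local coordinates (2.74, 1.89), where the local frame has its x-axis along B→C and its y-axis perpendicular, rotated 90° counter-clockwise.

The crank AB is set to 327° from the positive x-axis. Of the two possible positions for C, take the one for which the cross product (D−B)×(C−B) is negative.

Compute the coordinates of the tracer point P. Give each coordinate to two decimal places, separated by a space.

A=(0,0), D=(8.00,0)
B = A + 1.00·(cos327°, sin327°) = (0.8387, -0.5446)
|BD| = 7.1820
circle(B,3.00) ∩ circle(D,6.00): a=1.7113, h=2.4640
  candidates: C₊=(2.3582,2.0421) cross=17.697; C₋=(2.7319,-2.8718) cross=-17.697
  mode - wants cross < 0 → take C=(2.7319,-2.8718) (cross=-17.697)
ex = (C−B)/|BC| = (0.6311,-0.7757); ey = (0.7757,0.6311)
P = B + 2.74·ex + 1.89·ey = (4.0339,-1.4774)

4.03 -1.48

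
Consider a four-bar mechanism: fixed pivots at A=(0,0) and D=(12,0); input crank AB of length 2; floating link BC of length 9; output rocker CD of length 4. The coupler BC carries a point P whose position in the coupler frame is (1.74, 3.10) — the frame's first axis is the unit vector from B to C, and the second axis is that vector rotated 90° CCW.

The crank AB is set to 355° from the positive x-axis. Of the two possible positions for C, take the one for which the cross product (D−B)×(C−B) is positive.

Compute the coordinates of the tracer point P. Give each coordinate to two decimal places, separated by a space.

A=(0,0), D=(12.00,0)
B = A + 2.00·(cos355°, sin355°) = (1.9924, -0.1743)
|BD| = 10.0091
circle(B,9.00) ∩ circle(D,4.00): a=8.2516, h=3.5932
  candidates: C₊=(10.1802,3.5620) cross=35.965; C₋=(10.3053,-3.6233) cross=-35.965
  mode + wants cross > 0 → take C=(10.1802,3.5620) (cross=35.965)
ex = (C−B)/|BC| = (0.9098,0.4152); ey = (-0.4152,0.9098)
P = B + 1.74·ex + 3.10·ey = (2.2884,3.3683)

2.29 3.37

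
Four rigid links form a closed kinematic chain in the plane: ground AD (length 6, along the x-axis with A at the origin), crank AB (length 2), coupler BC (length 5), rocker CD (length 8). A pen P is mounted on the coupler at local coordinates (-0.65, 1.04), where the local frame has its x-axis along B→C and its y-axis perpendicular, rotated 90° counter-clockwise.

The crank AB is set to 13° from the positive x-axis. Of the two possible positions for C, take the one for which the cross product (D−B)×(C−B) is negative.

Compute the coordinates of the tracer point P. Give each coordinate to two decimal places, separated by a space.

A=(0,0), D=(6.00,0)
B = A + 2.00·(cos13°, sin13°) = (1.9487, 0.4499)
|BD| = 4.0762
circle(B,5.00) ∩ circle(D,8.00): a=-2.7458, h=4.1786
  candidates: C₊=(-0.3191,4.9060) cross=17.033; C₋=(-1.2415,-3.4001) cross=-17.033
  mode - wants cross < 0 → take C=(-1.2415,-3.4001) (cross=-17.033)
ex = (C−B)/|BC| = (-0.6381,-0.7700); ey = (0.7700,-0.6381)
P = B + -0.65·ex + 1.04·ey = (3.1643,0.2868)

3.16 0.29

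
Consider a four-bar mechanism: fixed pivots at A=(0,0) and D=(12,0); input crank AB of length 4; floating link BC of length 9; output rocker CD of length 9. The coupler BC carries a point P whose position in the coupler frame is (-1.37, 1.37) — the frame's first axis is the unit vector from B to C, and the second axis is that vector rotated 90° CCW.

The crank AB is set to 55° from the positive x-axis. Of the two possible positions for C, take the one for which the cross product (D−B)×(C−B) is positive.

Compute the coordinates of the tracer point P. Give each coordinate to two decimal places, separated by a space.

0.38 3.56

A=(0,0), D=(12.00,0)
B = A + 4.00·(cos55°, sin55°) = (2.2943, 3.2766)
|BD| = 10.2439
circle(B,9.00) ∩ circle(D,9.00): a=5.1219, h=7.4004
  candidates: C₊=(9.5142,8.6499) cross=75.809; C₋=(4.7801,-5.3733) cross=-75.809
  mode + wants cross > 0 → take C=(9.5142,8.6499) (cross=75.809)
ex = (C−B)/|BC| = (0.8022,0.5970); ey = (-0.5970,0.8022)
P = B + -1.37·ex + 1.37·ey = (0.3773,3.5577)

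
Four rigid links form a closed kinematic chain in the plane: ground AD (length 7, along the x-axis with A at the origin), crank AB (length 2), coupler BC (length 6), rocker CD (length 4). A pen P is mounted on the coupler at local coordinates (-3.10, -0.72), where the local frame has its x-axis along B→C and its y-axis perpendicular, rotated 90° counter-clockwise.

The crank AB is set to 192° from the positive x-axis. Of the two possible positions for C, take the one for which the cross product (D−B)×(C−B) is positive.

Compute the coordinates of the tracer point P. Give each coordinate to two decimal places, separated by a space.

-4.50 -2.32

A=(0,0), D=(7.00,0)
B = A + 2.00·(cos192°, sin192°) = (-1.9563, -0.4158)
|BD| = 8.9659
circle(B,6.00) ∩ circle(D,4.00): a=5.5983, h=2.1585
  candidates: C₊=(3.5359,2.0000) cross=19.353; C₋=(3.7361,-2.3123) cross=-19.353
  mode + wants cross > 0 → take C=(3.5359,2.0000) (cross=19.353)
ex = (C−B)/|BC| = (0.9154,0.4026); ey = (-0.4026,0.9154)
P = B + -3.10·ex + -0.72·ey = (-4.5040,-2.3230)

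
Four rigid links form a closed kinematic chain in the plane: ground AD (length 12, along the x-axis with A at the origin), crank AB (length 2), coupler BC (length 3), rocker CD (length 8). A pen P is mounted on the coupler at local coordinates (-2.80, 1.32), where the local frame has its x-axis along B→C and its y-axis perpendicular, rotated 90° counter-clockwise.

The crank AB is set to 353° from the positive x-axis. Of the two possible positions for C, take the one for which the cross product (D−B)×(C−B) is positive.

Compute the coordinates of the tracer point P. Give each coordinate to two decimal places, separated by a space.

-0.97 -1.16

A=(0,0), D=(12.00,0)
B = A + 2.00·(cos353°, sin353°) = (1.9851, -0.2437)
|BD| = 10.0179
circle(B,3.00) ∩ circle(D,8.00): a=2.2638, h=1.9685
  candidates: C₊=(4.2004,1.7793) cross=19.720; C₋=(4.2962,-2.1566) cross=-19.720
  mode + wants cross > 0 → take C=(4.2004,1.7793) (cross=19.720)
ex = (C−B)/|BC| = (0.7384,0.6743); ey = (-0.6743,0.7384)
P = B + -2.80·ex + 1.32·ey = (-0.9726,-1.1572)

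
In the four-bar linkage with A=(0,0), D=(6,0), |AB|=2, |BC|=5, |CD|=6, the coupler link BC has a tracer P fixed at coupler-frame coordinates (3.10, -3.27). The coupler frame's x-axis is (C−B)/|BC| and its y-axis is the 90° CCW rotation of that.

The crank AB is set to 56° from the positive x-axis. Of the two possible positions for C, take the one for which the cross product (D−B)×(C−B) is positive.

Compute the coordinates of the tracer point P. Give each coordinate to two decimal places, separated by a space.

A=(0,0), D=(6.00,0)
B = A + 2.00·(cos56°, sin56°) = (1.1184, 1.6581)
|BD| = 5.1555
circle(B,5.00) ∩ circle(D,6.00): a=1.5109, h=4.7662
  candidates: C₊=(4.0819,5.6852) cross=24.572; C₋=(1.0162,-3.3409) cross=-24.572
  mode + wants cross > 0 → take C=(4.0819,5.6852) (cross=24.572)
ex = (C−B)/|BC| = (0.5927,0.8054); ey = (-0.8054,0.5927)
P = B + 3.10·ex + -3.27·ey = (5.5895,2.2167)

5.59 2.22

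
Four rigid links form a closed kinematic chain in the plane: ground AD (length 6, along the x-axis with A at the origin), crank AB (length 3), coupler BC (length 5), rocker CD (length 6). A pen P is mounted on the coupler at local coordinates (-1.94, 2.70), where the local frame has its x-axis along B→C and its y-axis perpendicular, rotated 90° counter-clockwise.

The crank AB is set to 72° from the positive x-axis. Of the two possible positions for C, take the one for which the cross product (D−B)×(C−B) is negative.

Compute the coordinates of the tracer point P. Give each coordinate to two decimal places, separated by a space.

A=(0,0), D=(6.00,0)
B = A + 3.00·(cos72°, sin72°) = (0.9271, 2.8532)
|BD| = 5.8203
circle(B,5.00) ∩ circle(D,6.00): a=1.9652, h=4.5976
  candidates: C₊=(4.8937,5.8971) cross=26.759; C₋=(0.3861,-2.1175) cross=-26.759
  mode - wants cross < 0 → take C=(0.3861,-2.1175) (cross=-26.759)
ex = (C−B)/|BC| = (-0.1082,-0.9941); ey = (0.9941,-0.1082)
P = B + -1.94·ex + 2.70·ey = (3.8211,4.4896)

3.82 4.49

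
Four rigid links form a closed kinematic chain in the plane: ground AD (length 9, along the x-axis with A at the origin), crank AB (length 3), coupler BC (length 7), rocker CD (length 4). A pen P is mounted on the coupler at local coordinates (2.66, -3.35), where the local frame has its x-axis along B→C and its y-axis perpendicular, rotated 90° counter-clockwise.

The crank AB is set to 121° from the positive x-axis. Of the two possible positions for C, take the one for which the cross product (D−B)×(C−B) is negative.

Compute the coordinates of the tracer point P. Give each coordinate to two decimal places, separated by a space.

-0.24 -1.50

A=(0,0), D=(9.00,0)
B = A + 3.00·(cos121°, sin121°) = (-1.5451, 2.5715)
|BD| = 10.8541
circle(B,7.00) ∩ circle(D,4.00): a=6.9472, h=0.8580
  candidates: C₊=(5.4076,1.7591) cross=9.312; C₋=(5.0011,0.0921) cross=-9.312
  mode - wants cross < 0 → take C=(5.0011,0.0921) (cross=-9.312)
ex = (C−B)/|BC| = (0.9352,-0.3542); ey = (0.3542,0.9352)
P = B + 2.66·ex + -3.35·ey = (-0.2442,-1.5035)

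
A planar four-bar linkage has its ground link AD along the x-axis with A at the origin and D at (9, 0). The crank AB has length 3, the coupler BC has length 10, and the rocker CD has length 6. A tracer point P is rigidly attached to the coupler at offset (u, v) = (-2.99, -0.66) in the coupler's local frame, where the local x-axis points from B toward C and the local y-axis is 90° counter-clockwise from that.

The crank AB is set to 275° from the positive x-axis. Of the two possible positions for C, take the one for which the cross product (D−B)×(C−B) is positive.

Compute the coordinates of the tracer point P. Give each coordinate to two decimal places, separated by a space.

A=(0,0), D=(9.00,0)
B = A + 3.00·(cos275°, sin275°) = (0.2615, -2.9886)
|BD| = 9.2355
circle(B,10.00) ∩ circle(D,6.00): a=8.0826, h=5.8882
  candidates: C₊=(6.0038,5.1983) cross=54.380; C₋=(9.8146,-5.9444) cross=-54.380
  mode + wants cross > 0 → take C=(6.0038,5.1983) (cross=54.380)
ex = (C−B)/|BC| = (0.5742,0.8187); ey = (-0.8187,0.5742)
P = B + -2.99·ex + -0.66·ey = (-0.9152,-5.8155)

-0.92 -5.82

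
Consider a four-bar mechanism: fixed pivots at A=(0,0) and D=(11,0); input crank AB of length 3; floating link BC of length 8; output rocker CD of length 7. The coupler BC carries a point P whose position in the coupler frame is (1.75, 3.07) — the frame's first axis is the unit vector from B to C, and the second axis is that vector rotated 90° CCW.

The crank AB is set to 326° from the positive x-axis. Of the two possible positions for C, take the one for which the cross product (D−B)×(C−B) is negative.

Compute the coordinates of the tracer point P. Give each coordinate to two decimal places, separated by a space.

5.76 -0.35

A=(0,0), D=(11.00,0)
B = A + 3.00·(cos326°, sin326°) = (2.4871, -1.6776)
|BD| = 8.6766
circle(B,8.00) ∩ circle(D,7.00): a=5.2027, h=6.0772
  candidates: C₊=(6.4166,5.2908) cross=52.729; C₋=(8.7666,-6.6342) cross=-52.729
  mode - wants cross < 0 → take C=(8.7666,-6.6342) (cross=-52.729)
ex = (C−B)/|BC| = (0.7849,-0.6196); ey = (0.6196,0.7849)
P = B + 1.75·ex + 3.07·ey = (5.7628,-0.3521)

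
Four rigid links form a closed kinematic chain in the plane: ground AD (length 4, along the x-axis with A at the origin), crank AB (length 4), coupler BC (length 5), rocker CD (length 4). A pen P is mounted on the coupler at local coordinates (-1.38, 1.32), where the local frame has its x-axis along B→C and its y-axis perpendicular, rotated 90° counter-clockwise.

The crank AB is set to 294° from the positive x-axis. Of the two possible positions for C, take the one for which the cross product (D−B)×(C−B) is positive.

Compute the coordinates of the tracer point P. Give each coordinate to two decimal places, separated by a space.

A=(0,0), D=(4.00,0)
B = A + 4.00·(cos294°, sin294°) = (1.6269, -3.6542)
|BD| = 4.3571
circle(B,5.00) ∩ circle(D,4.00): a=3.2114, h=3.8324
  candidates: C₊=(0.1619,1.1264) cross=16.698; C₋=(6.5901,-3.0482) cross=-16.698
  mode + wants cross > 0 → take C=(0.1619,1.1264) (cross=16.698)
ex = (C−B)/|BC| = (-0.2930,0.9561); ey = (-0.9561,-0.2930)
P = B + -1.38·ex + 1.32·ey = (0.7692,-5.3604)

0.77 -5.36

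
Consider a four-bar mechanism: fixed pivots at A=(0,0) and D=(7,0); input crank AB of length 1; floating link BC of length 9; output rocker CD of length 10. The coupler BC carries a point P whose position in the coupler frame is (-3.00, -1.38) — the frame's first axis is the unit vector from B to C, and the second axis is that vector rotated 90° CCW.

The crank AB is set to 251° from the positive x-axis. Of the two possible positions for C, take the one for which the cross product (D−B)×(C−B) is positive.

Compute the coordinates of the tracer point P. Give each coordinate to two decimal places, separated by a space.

0.61 -4.11

A=(0,0), D=(7.00,0)
B = A + 1.00·(cos251°, sin251°) = (-0.3256, -0.9455)
|BD| = 7.3863
circle(B,9.00) ∩ circle(D,10.00): a=2.4070, h=8.6722
  candidates: C₊=(0.9515,7.9634) cross=64.055; C₋=(3.1718,-9.2382) cross=-64.055
  mode + wants cross > 0 → take C=(0.9515,7.9634) (cross=64.055)
ex = (C−B)/|BC| = (0.1419,0.9899); ey = (-0.9899,0.1419)
P = B + -3.00·ex + -1.38·ey = (0.6148,-4.1110)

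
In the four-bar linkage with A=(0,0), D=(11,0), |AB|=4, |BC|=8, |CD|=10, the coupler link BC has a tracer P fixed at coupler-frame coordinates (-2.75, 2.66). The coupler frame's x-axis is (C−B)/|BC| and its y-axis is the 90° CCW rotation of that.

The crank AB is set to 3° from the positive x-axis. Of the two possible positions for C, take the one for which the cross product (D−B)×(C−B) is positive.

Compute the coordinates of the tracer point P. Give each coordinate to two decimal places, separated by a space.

A=(0,0), D=(11.00,0)
B = A + 4.00·(cos3°, sin3°) = (3.9945, 0.2093)
|BD| = 7.0086
circle(B,8.00) ∩ circle(D,10.00): a=0.9360, h=7.9451
  candidates: C₊=(5.1674,8.1229) cross=55.684; C₋=(4.6928,-7.7601) cross=-55.684
  mode + wants cross > 0 → take C=(5.1674,8.1229) (cross=55.684)
ex = (C−B)/|BC| = (0.1466,0.9892); ey = (-0.9892,0.1466)
P = B + -2.75·ex + 2.66·ey = (0.9601,-2.1209)

0.96 -2.12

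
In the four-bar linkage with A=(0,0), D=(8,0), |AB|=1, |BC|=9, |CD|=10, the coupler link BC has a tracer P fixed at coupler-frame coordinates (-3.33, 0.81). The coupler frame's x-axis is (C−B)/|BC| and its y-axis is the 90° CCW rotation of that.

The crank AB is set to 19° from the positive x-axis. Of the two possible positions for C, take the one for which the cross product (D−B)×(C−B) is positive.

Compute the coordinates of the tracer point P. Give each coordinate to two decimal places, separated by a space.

-0.79 -2.63

A=(0,0), D=(8.00,0)
B = A + 1.00·(cos19°, sin19°) = (0.9455, 0.3256)
|BD| = 7.0620
circle(B,9.00) ∩ circle(D,10.00): a=2.1858, h=8.7305
  candidates: C₊=(3.5315,8.9461) cross=61.655; C₋=(2.7265,-8.4965) cross=-61.655
  mode + wants cross > 0 → take C=(3.5315,8.9461) (cross=61.655)
ex = (C−B)/|BC| = (0.2873,0.9578); ey = (-0.9578,0.2873)
P = B + -3.33·ex + 0.81·ey = (-0.7871,-2.6313)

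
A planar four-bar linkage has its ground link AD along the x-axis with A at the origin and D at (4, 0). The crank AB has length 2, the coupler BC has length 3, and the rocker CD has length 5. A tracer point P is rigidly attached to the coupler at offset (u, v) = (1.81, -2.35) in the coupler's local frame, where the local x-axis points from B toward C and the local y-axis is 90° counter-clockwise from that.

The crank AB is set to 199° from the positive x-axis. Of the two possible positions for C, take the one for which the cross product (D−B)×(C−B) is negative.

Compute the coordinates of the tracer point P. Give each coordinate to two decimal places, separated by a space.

A=(0,0), D=(4.00,0)
B = A + 2.00·(cos199°, sin199°) = (-1.8910, -0.6511)
|BD| = 5.9269
circle(B,3.00) ∩ circle(D,5.00): a=1.6137, h=2.5290
  candidates: C₊=(-0.5650,2.0399) cross=14.989; C₋=(-0.0093,-2.9876) cross=-14.989
  mode - wants cross < 0 → take C=(-0.0093,-2.9876) (cross=-14.989)
ex = (C−B)/|BC| = (0.6273,-0.7788); ey = (0.7788,0.6273)
P = B + 1.81·ex + -2.35·ey = (-2.5859,-3.5348)

-2.59 -3.53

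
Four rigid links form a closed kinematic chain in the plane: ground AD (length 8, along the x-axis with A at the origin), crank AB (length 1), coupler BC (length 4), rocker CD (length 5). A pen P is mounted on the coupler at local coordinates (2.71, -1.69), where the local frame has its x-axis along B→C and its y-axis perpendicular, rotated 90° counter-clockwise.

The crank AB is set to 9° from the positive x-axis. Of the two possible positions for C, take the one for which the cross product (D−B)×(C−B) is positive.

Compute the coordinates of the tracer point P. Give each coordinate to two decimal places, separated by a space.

4.12 0.77

A=(0,0), D=(8.00,0)
B = A + 1.00·(cos9°, sin9°) = (0.9877, 0.1564)
|BD| = 7.0141
circle(B,4.00) ∩ circle(D,5.00): a=2.8655, h=2.7909
  candidates: C₊=(3.9147,2.8827) cross=19.576; C₋=(3.7902,-2.6977) cross=-19.576
  mode + wants cross > 0 → take C=(3.9147,2.8827) (cross=19.576)
ex = (C−B)/|BC| = (0.7317,0.6816); ey = (-0.6816,0.7317)
P = B + 2.71·ex + -1.69·ey = (4.1226,0.7668)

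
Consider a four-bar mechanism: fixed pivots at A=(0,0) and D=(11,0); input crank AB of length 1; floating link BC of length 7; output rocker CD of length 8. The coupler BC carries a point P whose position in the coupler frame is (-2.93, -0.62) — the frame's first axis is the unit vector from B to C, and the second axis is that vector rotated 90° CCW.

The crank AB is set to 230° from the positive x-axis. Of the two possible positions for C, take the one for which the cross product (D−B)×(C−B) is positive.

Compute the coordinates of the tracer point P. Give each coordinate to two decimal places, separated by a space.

A=(0,0), D=(11.00,0)
B = A + 1.00·(cos230°, sin230°) = (-0.6428, -0.7660)
|BD| = 11.6680
circle(B,7.00) ∩ circle(D,8.00): a=5.1912, h=4.6959
  candidates: C₊=(4.2289,4.2605) cross=54.792; C₋=(4.8455,-5.1110) cross=-54.792
  mode + wants cross > 0 → take C=(4.2289,4.2605) (cross=54.792)
ex = (C−B)/|BC| = (0.6960,0.7181); ey = (-0.7181,0.6960)
P = B + -2.93·ex + -0.62·ey = (-2.2367,-3.3015)

-2.24 -3.30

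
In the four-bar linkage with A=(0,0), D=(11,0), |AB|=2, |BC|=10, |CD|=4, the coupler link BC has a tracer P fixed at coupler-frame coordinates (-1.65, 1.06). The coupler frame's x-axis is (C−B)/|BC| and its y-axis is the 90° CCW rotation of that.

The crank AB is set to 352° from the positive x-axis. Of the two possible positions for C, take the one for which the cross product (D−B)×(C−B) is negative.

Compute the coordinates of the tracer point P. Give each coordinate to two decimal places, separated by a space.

0.84 1.32

A=(0,0), D=(11.00,0)
B = A + 2.00·(cos352°, sin352°) = (1.9805, -0.2783)
|BD| = 9.0238
circle(B,10.00) ∩ circle(D,4.00): a=9.1663, h=3.9975
  candidates: C₊=(11.0191,4.0000) cross=36.072; C₋=(11.2657,-3.9912) cross=-36.072
  mode - wants cross < 0 → take C=(11.2657,-3.9912) (cross=-36.072)
ex = (C−B)/|BC| = (0.9285,-0.3713); ey = (0.3713,0.9285)
P = B + -1.65·ex + 1.06·ey = (0.8420,1.3185)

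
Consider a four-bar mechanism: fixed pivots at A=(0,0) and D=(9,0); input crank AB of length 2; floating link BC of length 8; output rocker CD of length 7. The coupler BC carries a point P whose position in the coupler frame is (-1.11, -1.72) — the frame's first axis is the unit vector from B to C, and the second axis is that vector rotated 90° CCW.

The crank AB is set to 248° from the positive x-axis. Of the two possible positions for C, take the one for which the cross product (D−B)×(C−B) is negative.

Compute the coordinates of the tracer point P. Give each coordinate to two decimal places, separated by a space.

A=(0,0), D=(9.00,0)
B = A + 2.00·(cos248°, sin248°) = (-0.7492, -1.8544)
|BD| = 9.9240
circle(B,8.00) ∩ circle(D,7.00): a=5.7177, h=5.5953
  candidates: C₊=(3.8223,4.7108) cross=55.528; C₋=(5.9133,-6.2827) cross=-55.528
  mode - wants cross < 0 → take C=(5.9133,-6.2827) (cross=-55.528)
ex = (C−B)/|BC| = (0.8328,-0.5535); ey = (0.5535,0.8328)
P = B + -1.11·ex + -1.72·ey = (-2.6257,-2.6724)

-2.63 -2.67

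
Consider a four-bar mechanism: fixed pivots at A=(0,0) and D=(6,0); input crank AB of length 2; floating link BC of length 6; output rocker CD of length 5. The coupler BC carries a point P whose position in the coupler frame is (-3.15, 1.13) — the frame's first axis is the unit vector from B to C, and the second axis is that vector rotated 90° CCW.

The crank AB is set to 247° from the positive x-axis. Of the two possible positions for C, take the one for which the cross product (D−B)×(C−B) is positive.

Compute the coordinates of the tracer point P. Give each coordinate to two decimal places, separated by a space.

-3.36 -3.98

A=(0,0), D=(6.00,0)
B = A + 2.00·(cos247°, sin247°) = (-0.7815, -1.8410)
|BD| = 7.0269
circle(B,6.00) ∩ circle(D,5.00): a=4.2962, h=4.1884
  candidates: C₊=(2.2673,3.3267) cross=29.432; C₋=(4.4620,-4.7576) cross=-29.432
  mode + wants cross > 0 → take C=(2.2673,3.3267) (cross=29.432)
ex = (C−B)/|BC| = (0.5081,0.8613); ey = (-0.8613,0.5081)
P = B + -3.15·ex + 1.13·ey = (-3.3553,-3.9799)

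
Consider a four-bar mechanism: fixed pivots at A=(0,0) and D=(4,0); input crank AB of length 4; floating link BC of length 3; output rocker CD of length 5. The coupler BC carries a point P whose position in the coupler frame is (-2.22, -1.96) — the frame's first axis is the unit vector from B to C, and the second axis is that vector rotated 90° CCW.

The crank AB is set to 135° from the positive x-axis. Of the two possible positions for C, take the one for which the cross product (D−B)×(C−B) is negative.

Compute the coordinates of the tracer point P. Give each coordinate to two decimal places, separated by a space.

A=(0,0), D=(4.00,0)
B = A + 4.00·(cos135°, sin135°) = (-2.8284, 2.8284)
|BD| = 7.3910
circle(B,3.00) ∩ circle(D,5.00): a=2.6131, h=1.4736
  candidates: C₊=(0.1497,3.1899) cross=10.892; C₋=(-0.9781,0.4670) cross=-10.892
  mode - wants cross < 0 → take C=(-0.9781,0.4670) (cross=-10.892)
ex = (C−B)/|BC| = (0.6168,-0.7872); ey = (0.7872,0.6168)
P = B + -2.22·ex + -1.96·ey = (-5.7405,3.3671)

-5.74 3.37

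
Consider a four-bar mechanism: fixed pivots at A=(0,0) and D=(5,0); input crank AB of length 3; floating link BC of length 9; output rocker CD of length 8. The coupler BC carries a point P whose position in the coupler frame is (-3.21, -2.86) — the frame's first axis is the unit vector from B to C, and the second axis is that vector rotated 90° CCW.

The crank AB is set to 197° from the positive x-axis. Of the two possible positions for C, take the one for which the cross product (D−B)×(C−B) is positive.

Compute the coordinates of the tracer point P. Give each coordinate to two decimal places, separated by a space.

A=(0,0), D=(5.00,0)
B = A + 3.00·(cos197°, sin197°) = (-2.8689, -0.8771)
|BD| = 7.9176
circle(B,9.00) ∩ circle(D,8.00): a=5.0324, h=7.4616
  candidates: C₊=(1.3059,7.0960) cross=59.078; C₋=(2.9591,-7.7353) cross=-59.078
  mode + wants cross > 0 → take C=(1.3059,7.0960) (cross=59.078)
ex = (C−B)/|BC| = (0.4639,0.8859); ey = (-0.8859,0.4639)
P = B + -3.21·ex + -2.86·ey = (-1.8242,-5.0475)

-1.82 -5.05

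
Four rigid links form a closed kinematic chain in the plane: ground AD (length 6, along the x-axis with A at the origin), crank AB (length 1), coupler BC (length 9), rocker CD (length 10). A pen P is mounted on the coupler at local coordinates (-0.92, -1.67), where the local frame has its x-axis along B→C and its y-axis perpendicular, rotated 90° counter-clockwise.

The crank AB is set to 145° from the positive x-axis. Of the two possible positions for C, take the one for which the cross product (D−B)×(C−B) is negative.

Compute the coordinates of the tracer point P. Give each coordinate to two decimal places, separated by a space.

A=(0,0), D=(6.00,0)
B = A + 1.00·(cos145°, sin145°) = (-0.8192, 0.5736)
|BD| = 6.8432
circle(B,9.00) ∩ circle(D,10.00): a=2.0334, h=8.7673
  candidates: C₊=(1.9419,9.1396) cross=59.997; C₋=(0.4722,-8.3333) cross=-59.997
  mode - wants cross < 0 → take C=(0.4722,-8.3333) (cross=-59.997)
ex = (C−B)/|BC| = (0.1435,-0.9897); ey = (0.9897,0.1435)
P = B + -0.92·ex + -1.67·ey = (-2.6039,1.2444)

-2.60 1.24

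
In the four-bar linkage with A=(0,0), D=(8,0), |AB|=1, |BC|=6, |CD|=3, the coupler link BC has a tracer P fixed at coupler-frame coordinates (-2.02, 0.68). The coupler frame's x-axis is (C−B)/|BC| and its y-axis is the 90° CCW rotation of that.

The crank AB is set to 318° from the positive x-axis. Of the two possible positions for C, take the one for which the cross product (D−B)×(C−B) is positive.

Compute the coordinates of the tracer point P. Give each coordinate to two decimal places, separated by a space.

A=(0,0), D=(8.00,0)
B = A + 1.00·(cos318°, sin318°) = (0.7431, -0.6691)
|BD| = 7.2876
circle(B,6.00) ∩ circle(D,3.00): a=5.4963, h=2.4065
  candidates: C₊=(5.9952,2.2318) cross=17.537; C₋=(6.4372,-2.5608) cross=-17.537
  mode + wants cross > 0 → take C=(5.9952,2.2318) (cross=17.537)
ex = (C−B)/|BC| = (0.8754,0.4835); ey = (-0.4835,0.8754)
P = B + -2.02·ex + 0.68·ey = (-1.3538,-1.0505)

-1.35 -1.05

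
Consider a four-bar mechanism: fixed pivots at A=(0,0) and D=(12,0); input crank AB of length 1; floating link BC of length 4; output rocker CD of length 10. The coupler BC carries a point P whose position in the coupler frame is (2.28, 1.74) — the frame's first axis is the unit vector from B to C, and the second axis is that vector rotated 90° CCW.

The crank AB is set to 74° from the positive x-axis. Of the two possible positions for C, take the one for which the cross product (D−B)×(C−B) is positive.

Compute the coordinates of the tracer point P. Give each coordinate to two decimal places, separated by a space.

0.41 3.83

A=(0,0), D=(12.00,0)
B = A + 1.00·(cos74°, sin74°) = (0.2756, 0.9613)
|BD| = 11.7637
circle(B,4.00) ∩ circle(D,10.00): a=2.3115, h=3.2645
  candidates: C₊=(2.8462,4.0259) cross=38.402; C₋=(2.3127,-2.4812) cross=-38.402
  mode + wants cross > 0 → take C=(2.8462,4.0259) (cross=38.402)
ex = (C−B)/|BC| = (0.6426,0.7662); ey = (-0.7662,0.6426)
P = B + 2.28·ex + 1.74·ey = (0.4077,3.8263)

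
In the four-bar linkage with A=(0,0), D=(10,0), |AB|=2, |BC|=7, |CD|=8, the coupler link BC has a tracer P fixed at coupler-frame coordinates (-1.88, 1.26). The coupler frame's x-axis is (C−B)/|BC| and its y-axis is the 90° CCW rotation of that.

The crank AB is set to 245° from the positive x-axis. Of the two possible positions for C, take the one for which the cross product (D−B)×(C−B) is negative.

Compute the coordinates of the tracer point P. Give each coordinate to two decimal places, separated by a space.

A=(0,0), D=(10.00,0)
B = A + 2.00·(cos245°, sin245°) = (-0.8452, -1.8126)
|BD| = 10.9957
circle(B,7.00) ∩ circle(D,8.00): a=4.8157, h=5.0802
  candidates: C₊=(3.0672,3.9920) cross=55.860; C₋=(4.7421,-6.0295) cross=-55.860
  mode - wants cross < 0 → take C=(4.7421,-6.0295) (cross=-55.860)
ex = (C−B)/|BC| = (0.7982,-0.6024); ey = (0.6024,0.7982)
P = B + -1.88·ex + 1.26·ey = (-1.5868,0.3256)

-1.59 0.33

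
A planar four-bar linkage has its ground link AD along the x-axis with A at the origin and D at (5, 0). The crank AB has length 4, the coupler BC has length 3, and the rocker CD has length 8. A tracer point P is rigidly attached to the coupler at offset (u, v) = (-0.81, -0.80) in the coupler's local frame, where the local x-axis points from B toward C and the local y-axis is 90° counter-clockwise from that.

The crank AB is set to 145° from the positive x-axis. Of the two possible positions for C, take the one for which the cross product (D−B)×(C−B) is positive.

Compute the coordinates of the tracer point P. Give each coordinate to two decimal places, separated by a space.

A=(0,0), D=(5.00,0)
B = A + 4.00·(cos145°, sin145°) = (-3.2766, 2.2943)
|BD| = 8.5887
circle(B,3.00) ∩ circle(D,8.00): a=1.0925, h=2.7940
  candidates: C₊=(-1.4775,4.6949) cross=23.997; C₋=(-2.9702,-0.6900) cross=-23.997
  mode + wants cross > 0 → take C=(-1.4775,4.6949) (cross=23.997)
ex = (C−B)/|BC| = (0.5997,0.8002); ey = (-0.8002,0.5997)
P = B + -0.81·ex + -0.80·ey = (-3.1222,1.1664)

-3.12 1.17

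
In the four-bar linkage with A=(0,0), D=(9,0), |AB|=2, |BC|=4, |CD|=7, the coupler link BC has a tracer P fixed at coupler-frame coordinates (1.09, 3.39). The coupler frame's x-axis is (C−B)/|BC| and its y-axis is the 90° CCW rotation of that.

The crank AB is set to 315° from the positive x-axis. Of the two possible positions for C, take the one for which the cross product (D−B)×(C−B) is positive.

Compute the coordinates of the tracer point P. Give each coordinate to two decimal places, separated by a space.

A=(0,0), D=(9.00,0)
B = A + 2.00·(cos315°, sin315°) = (1.4142, -1.4142)
|BD| = 7.7165
circle(B,4.00) ∩ circle(D,7.00): a=1.7200, h=3.6113
  candidates: C₊=(2.4432,2.4512) cross=27.867; C₋=(3.7669,-4.6492) cross=-27.867
  mode + wants cross > 0 → take C=(2.4432,2.4512) (cross=27.867)
ex = (C−B)/|BC| = (0.2572,0.9663); ey = (-0.9663,0.2572)
P = B + 1.09·ex + 3.39·ey = (-1.5813,0.5112)

-1.58 0.51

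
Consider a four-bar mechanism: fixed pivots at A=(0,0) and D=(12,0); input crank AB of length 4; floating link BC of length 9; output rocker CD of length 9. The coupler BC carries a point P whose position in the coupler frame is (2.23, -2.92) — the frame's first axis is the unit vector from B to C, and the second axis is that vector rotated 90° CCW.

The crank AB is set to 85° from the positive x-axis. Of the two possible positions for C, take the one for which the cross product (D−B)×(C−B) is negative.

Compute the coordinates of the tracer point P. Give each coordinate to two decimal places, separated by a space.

A=(0,0), D=(12.00,0)
B = A + 4.00·(cos85°, sin85°) = (0.3486, 3.9848)
|BD| = 12.3139
circle(B,9.00) ∩ circle(D,9.00): a=6.1570, h=6.5644
  candidates: C₊=(8.2986,8.2036) cross=80.834; C₋=(4.0501,-4.2188) cross=-80.834
  mode - wants cross < 0 → take C=(4.0501,-4.2188) (cross=-80.834)
ex = (C−B)/|BC| = (0.4113,-0.9115); ey = (0.9115,0.4113)
P = B + 2.23·ex + -2.92·ey = (-1.3959,0.7512)

-1.40 0.75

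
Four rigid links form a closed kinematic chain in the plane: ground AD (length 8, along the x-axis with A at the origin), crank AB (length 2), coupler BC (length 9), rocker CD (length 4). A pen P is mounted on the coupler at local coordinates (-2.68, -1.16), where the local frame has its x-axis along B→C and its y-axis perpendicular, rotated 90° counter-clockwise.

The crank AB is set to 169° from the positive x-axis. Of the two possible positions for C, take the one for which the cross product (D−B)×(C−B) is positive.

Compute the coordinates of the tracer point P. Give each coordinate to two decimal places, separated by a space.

A=(0,0), D=(8.00,0)
B = A + 2.00·(cos169°, sin169°) = (-1.9633, 0.3816)
|BD| = 9.9706
circle(B,9.00) ∩ circle(D,4.00): a=8.2449, h=3.6086
  candidates: C₊=(6.4137,3.6720) cross=35.980; C₋=(6.1375,-3.5399) cross=-35.980
  mode + wants cross > 0 → take C=(6.4137,3.6720) (cross=35.980)
ex = (C−B)/|BC| = (0.9308,0.3656); ey = (-0.3656,0.9308)
P = B + -2.68·ex + -1.16·ey = (-4.0336,-1.6779)

-4.03 -1.68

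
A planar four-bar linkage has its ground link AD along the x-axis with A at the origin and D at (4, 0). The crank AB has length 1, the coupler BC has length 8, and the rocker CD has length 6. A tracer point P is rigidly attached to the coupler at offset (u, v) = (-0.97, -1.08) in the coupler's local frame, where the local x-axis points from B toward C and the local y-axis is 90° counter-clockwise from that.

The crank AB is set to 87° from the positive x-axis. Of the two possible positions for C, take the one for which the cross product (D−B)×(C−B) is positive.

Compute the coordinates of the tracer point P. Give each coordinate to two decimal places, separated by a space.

-0.18 -0.43

A=(0,0), D=(4.00,0)
B = A + 1.00·(cos87°, sin87°) = (0.0523, 0.9986)
|BD| = 4.0720
circle(B,8.00) ∩ circle(D,6.00): a=5.4741, h=5.8339
  candidates: C₊=(6.7900,5.3119) cross=23.756; C₋=(3.9286,-5.9996) cross=-23.756
  mode + wants cross > 0 → take C=(6.7900,5.3119) (cross=23.756)
ex = (C−B)/|BC| = (0.8422,0.5392); ey = (-0.5392,0.8422)
P = B + -0.97·ex + -1.08·ey = (-0.1823,-0.4339)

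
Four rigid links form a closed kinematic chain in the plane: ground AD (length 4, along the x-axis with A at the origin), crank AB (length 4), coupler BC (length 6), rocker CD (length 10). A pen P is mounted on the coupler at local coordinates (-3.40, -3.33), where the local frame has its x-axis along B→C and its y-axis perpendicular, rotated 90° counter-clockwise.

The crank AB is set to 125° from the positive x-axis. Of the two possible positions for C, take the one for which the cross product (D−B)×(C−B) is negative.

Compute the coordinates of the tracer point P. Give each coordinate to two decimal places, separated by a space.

-2.93 7.99

A=(0,0), D=(4.00,0)
B = A + 4.00·(cos125°, sin125°) = (-2.2943, 3.2766)
|BD| = 7.0961
circle(B,6.00) ∩ circle(D,10.00): a=-0.9615, h=5.9225
  candidates: C₊=(-0.4125,8.9739) cross=42.026; C₋=(-5.8818,-1.5327) cross=-42.026
  mode - wants cross < 0 → take C=(-5.8818,-1.5327) (cross=-42.026)
ex = (C−B)/|BC| = (-0.5979,-0.8016); ey = (0.8016,-0.5979)
P = B + -3.40·ex + -3.33·ey = (-2.9305,7.9930)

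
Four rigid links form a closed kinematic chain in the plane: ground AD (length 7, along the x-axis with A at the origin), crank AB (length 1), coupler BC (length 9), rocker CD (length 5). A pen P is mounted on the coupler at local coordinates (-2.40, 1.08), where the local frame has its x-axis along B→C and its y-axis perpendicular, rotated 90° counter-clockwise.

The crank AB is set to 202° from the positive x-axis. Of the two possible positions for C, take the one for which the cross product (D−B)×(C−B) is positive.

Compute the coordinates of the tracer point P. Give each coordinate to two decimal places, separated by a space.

A=(0,0), D=(7.00,0)
B = A + 1.00·(cos202°, sin202°) = (-0.9272, -0.3746)
|BD| = 7.9360
circle(B,9.00) ∩ circle(D,5.00): a=7.4962, h=4.9806
  candidates: C₊=(6.3256,4.9543) cross=39.526; C₋=(6.7958,-4.9958) cross=-39.526
  mode + wants cross > 0 → take C=(6.3256,4.9543) (cross=39.526)
ex = (C−B)/|BC| = (0.8059,0.5921); ey = (-0.5921,0.8059)
P = B + -2.40·ex + 1.08·ey = (-3.5007,-0.9253)

-3.50 -0.93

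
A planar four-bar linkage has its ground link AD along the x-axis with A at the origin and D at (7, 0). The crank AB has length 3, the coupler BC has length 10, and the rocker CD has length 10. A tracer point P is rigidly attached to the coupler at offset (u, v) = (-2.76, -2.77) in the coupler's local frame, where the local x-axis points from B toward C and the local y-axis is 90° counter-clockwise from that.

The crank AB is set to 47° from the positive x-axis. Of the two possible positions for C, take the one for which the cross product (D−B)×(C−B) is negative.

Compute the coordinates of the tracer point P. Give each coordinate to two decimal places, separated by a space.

-0.30 5.32

A=(0,0), D=(7.00,0)
B = A + 3.00·(cos47°, sin47°) = (2.0460, 2.1941)
|BD| = 5.4181
circle(B,10.00) ∩ circle(D,10.00): a=2.7091, h=9.6261
  candidates: C₊=(8.4211,9.8985) cross=52.155; C₋=(0.6249,-7.7045) cross=-52.155
  mode - wants cross < 0 → take C=(0.6249,-7.7045) (cross=-52.155)
ex = (C−B)/|BC| = (-0.1421,-0.9899); ey = (0.9899,-0.1421)
P = B + -2.76·ex + -2.77·ey = (-0.3037,5.3197)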